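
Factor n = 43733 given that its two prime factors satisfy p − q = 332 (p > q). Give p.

Since p = q + 332, we have 43733 = q(q + 332), so q² + 332q − 43733 = 0.
Discriminant: 332² + 4·43733 = 110224 + 174932 = 285156; √285156 = 534.
q = (−332 + 534)/2 = 101, and p = q + 332 = 433.
Check: 101 · 433 = 43733.

433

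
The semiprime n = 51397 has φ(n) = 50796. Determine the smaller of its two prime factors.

103

φ(n) = (p−1)(q−1) = n − (p+q) + 1, so p + q = 51397 − 50796 + 1 = 602.
p and q are the roots of t² − 602t + 51397 = 0.
Discriminant: 602² − 4·51397 = 362404 − 205588 = 156816; √156816 = 396.
q = (602 − 396)/2 = 103, p = (602 + 396)/2 = 499.
Check: 103 · 499 = 51397.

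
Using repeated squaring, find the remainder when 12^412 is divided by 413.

289

12^1 ≡ 12 (mod 413)
12^2 ≡ 12^2 = 144 ≡ 144 (mod 413)
12^4 ≡ 144^2 = 20736 ≡ 86 (mod 413)
12^8 ≡ 86^2 = 7396 ≡ 375 (mod 413)
12^16 ≡ 375^2 = 140625 ≡ 205 (mod 413)
12^32 ≡ 205^2 = 42025 ≡ 312 (mod 413)
12^64 ≡ 312^2 = 97344 ≡ 289 (mod 413)
12^128 ≡ 289^2 = 83521 ≡ 95 (mod 413)
12^256 ≡ 95^2 = 9025 ≡ 352 (mod 413)
412 = 256 + 128 + 16 + 8 + 4 in binary powers of 2.
So 12^412 ≡ 352 · 95 · 205 · 375 · 86 ≡ 289 (mod 413).
Since 289 ≠ 1, base 12 is a Fermat witness: 413 is composite.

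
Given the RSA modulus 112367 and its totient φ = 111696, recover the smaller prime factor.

313

φ(n) = (p−1)(q−1) = n − (p+q) + 1, so p + q = 112367 − 111696 + 1 = 672.
p and q are the roots of t² − 672t + 112367 = 0.
Discriminant: 672² − 4·112367 = 451584 − 449468 = 2116; √2116 = 46.
q = (672 − 46)/2 = 313, p = (672 + 46)/2 = 359.
Check: 313 · 359 = 112367.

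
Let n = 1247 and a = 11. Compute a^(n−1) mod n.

11^1 ≡ 11 (mod 1247)
11^2 ≡ 11^2 = 121 ≡ 121 (mod 1247)
11^4 ≡ 121^2 = 14641 ≡ 924 (mod 1247)
11^8 ≡ 924^2 = 853776 ≡ 828 (mod 1247)
11^16 ≡ 828^2 = 685584 ≡ 981 (mod 1247)
11^32 ≡ 981^2 = 962361 ≡ 924 (mod 1247)
11^64 ≡ 924^2 = 853776 ≡ 828 (mod 1247)
11^128 ≡ 828^2 = 685584 ≡ 981 (mod 1247)
11^256 ≡ 981^2 = 962361 ≡ 924 (mod 1247)
11^512 ≡ 924^2 = 853776 ≡ 828 (mod 1247)
11^1024 ≡ 828^2 = 685584 ≡ 981 (mod 1247)
1246 = 1024 + 128 + 64 + 16 + 8 + 4 + 2 in binary powers of 2.
So 11^1246 ≡ 981 · 981 · 828 · 981 · 828 · 924 · 121 ≡ 173 (mod 1247).
Since 173 ≠ 1, base 11 is a Fermat witness: 1247 is composite.

173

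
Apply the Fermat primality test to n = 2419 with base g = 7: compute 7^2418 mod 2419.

743

7^1 ≡ 7 (mod 2419)
7^2 ≡ 7^2 = 49 ≡ 49 (mod 2419)
7^4 ≡ 49^2 = 2401 ≡ 2401 (mod 2419)
7^8 ≡ 2401^2 = 5764801 ≡ 324 (mod 2419)
7^16 ≡ 324^2 = 104976 ≡ 959 (mod 2419)
7^32 ≡ 959^2 = 919681 ≡ 461 (mod 2419)
7^64 ≡ 461^2 = 212521 ≡ 2068 (mod 2419)
7^128 ≡ 2068^2 = 4276624 ≡ 2251 (mod 2419)
7^256 ≡ 2251^2 = 5067001 ≡ 1615 (mod 2419)
7^512 ≡ 1615^2 = 2608225 ≡ 543 (mod 2419)
7^1024 ≡ 543^2 = 294849 ≡ 2150 (mod 2419)
7^2048 ≡ 2150^2 = 4622500 ≡ 2210 (mod 2419)
2418 = 2048 + 256 + 64 + 32 + 16 + 2 in binary powers of 2.
So 7^2418 ≡ 2210 · 1615 · 2068 · 461 · 959 · 49 ≡ 743 (mod 2419).
Since 743 ≠ 1, base 7 is a Fermat witness: 2419 is composite.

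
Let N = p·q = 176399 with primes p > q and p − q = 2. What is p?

421

Since p = q + 2, we have 176399 = q(q + 2), so q² + 2q − 176399 = 0.
Discriminant: 2² + 4·176399 = 4 + 705596 = 705600; √705600 = 840.
q = (−2 + 840)/2 = 419, and p = q + 2 = 421.
Check: 419 · 421 = 176399.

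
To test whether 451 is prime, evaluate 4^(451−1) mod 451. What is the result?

1

4^1 ≡ 4 (mod 451)
4^2 ≡ 4^2 = 16 ≡ 16 (mod 451)
4^4 ≡ 16^2 = 256 ≡ 256 (mod 451)
4^8 ≡ 256^2 = 65536 ≡ 141 (mod 451)
4^16 ≡ 141^2 = 19881 ≡ 37 (mod 451)
4^32 ≡ 37^2 = 1369 ≡ 16 (mod 451)
4^64 ≡ 16^2 = 256 ≡ 256 (mod 451)
4^128 ≡ 256^2 = 65536 ≡ 141 (mod 451)
4^256 ≡ 141^2 = 19881 ≡ 37 (mod 451)
450 = 256 + 128 + 64 + 2 in binary powers of 2.
So 4^450 ≡ 37 · 141 · 256 · 16 ≡ 1 (mod 451).
Since the result is 1, base 4 gives no evidence that 451 is composite.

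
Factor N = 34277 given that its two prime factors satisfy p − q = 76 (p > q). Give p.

227

Since p = q + 76, we have 34277 = q(q + 76), so q² + 76q − 34277 = 0.
Discriminant: 76² + 4·34277 = 5776 + 137108 = 142884; √142884 = 378.
q = (−76 + 378)/2 = 151, and p = q + 76 = 227.
Check: 151 · 227 = 34277.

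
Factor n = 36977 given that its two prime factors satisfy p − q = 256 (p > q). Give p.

359

Since p = q + 256, we have 36977 = q(q + 256), so q² + 256q − 36977 = 0.
Discriminant: 256² + 4·36977 = 65536 + 147908 = 213444; √213444 = 462.
q = (−256 + 462)/2 = 103, and p = q + 256 = 359.
Check: 103 · 359 = 36977.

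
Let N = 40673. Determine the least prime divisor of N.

89

40673 is odd.
Digit sum 20, not divisible by 3.
Ends in 3: not divisible by 5.
7: 40673 = 7·5810 + 3
11: 40673 = 11·3697 + 6
13: 40673 = 13·3128 + 9
17: 40673 = 17·2392 + 9
19: 40673 = 19·2140 + 13
23: 40673 = 23·1768 + 9
29: 40673 = 29·1402 + 15
31: 40673 = 31·1312 + 1
37: 40673 = 37·1099 + 10
41: 40673 = 41·992 + 1
43: 40673 = 43·945 + 38
47: 40673 = 47·865 + 18
53: 40673 = 53·767 + 22
59: 40673 = 59·689 + 22
61: 40673 = 61·666 + 47
67: 40673 = 67·607 + 4
71: 40673 = 71·572 + 61
73: 40673 = 73·557 + 12
79: 40673 = 79·514 + 67
83: 40673 = 83·490 + 3
89: 40673 = 89·457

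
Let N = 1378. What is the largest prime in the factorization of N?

53

1378 = 2 · 689
689 = 13 · 53
53 is prime.
So 1378 = 2 · 13 · 53; the largest prime factor is 53.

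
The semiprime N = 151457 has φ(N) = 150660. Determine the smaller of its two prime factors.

φ(n) = (p−1)(q−1) = n − (p+q) + 1, so p + q = 151457 − 150660 + 1 = 798.
p and q are the roots of t² − 798t + 151457 = 0.
Discriminant: 798² − 4·151457 = 636804 − 605828 = 30976; √30976 = 176.
q = (798 − 176)/2 = 311, p = (798 + 176)/2 = 487.
Check: 311 · 487 = 151457.

311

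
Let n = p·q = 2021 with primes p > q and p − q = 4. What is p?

Since p = q + 4, we have 2021 = q(q + 4), so q² + 4q − 2021 = 0.
Discriminant: 4² + 4·2021 = 16 + 8084 = 8100; √8100 = 90.
q = (−4 + 90)/2 = 43, and p = q + 4 = 47.
Check: 43 · 47 = 2021.

47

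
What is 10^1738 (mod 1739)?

10^1 ≡ 10 (mod 1739)
10^2 ≡ 10^2 = 100 ≡ 100 (mod 1739)
10^4 ≡ 100^2 = 10000 ≡ 1305 (mod 1739)
10^8 ≡ 1305^2 = 1703025 ≡ 544 (mod 1739)
10^16 ≡ 544^2 = 295936 ≡ 306 (mod 1739)
10^32 ≡ 306^2 = 93636 ≡ 1469 (mod 1739)
10^64 ≡ 1469^2 = 2157961 ≡ 1601 (mod 1739)
10^128 ≡ 1601^2 = 2563201 ≡ 1654 (mod 1739)
10^256 ≡ 1654^2 = 2735716 ≡ 269 (mod 1739)
10^512 ≡ 269^2 = 72361 ≡ 1062 (mod 1739)
10^1024 ≡ 1062^2 = 1127844 ≡ 972 (mod 1739)
1738 = 1024 + 512 + 128 + 64 + 8 + 2 in binary powers of 2.
So 10^1738 ≡ 972 · 1062 · 1654 · 1601 · 544 · 100 ≡ 1231 (mod 1739).
Since 1231 ≠ 1, base 10 is a Fermat witness: 1739 is composite.

1231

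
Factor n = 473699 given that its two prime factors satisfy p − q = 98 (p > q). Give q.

Since p = q + 98, we have 473699 = q(q + 98), so q² + 98q − 473699 = 0.
Discriminant: 98² + 4·473699 = 9604 + 1894796 = 1904400; √1904400 = 1380.
q = (−98 + 1380)/2 = 641, and p = q + 98 = 739.
Check: 641 · 739 = 473699.

641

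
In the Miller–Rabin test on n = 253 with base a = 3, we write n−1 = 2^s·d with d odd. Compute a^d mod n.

253 − 1 = 252 = 2^2 · 63, so d = 63.
3^1 ≡ 3 (mod 253)
3^2 ≡ 3^2 = 9 ≡ 9 (mod 253)
3^4 ≡ 9^2 = 81 ≡ 81 (mod 253)
3^8 ≡ 81^2 = 6561 ≡ 236 (mod 253)
3^16 ≡ 236^2 = 55696 ≡ 36 (mod 253)
3^32 ≡ 36^2 = 1296 ≡ 31 (mod 253)
63 = 32 + 16 + 8 + 4 + 2 + 1 in binary powers of 2.
So 3^63 ≡ 31 · 36 · 236 · 81 · 9 · 3 ≡ 236 (mod 253).
Squaring chain: 236 → 36; never reaches −1, so base 3 is a Miller–Rabin witness that 253 is composite.

236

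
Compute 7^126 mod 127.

1

7^1 ≡ 7 (mod 127)
7^2 ≡ 7^2 = 49 ≡ 49 (mod 127)
7^4 ≡ 49^2 = 2401 ≡ 115 (mod 127)
7^8 ≡ 115^2 = 13225 ≡ 17 (mod 127)
7^16 ≡ 17^2 = 289 ≡ 35 (mod 127)
7^32 ≡ 35^2 = 1225 ≡ 82 (mod 127)
7^64 ≡ 82^2 = 6724 ≡ 120 (mod 127)
126 = 64 + 32 + 16 + 8 + 4 + 2 in binary powers of 2.
So 7^126 ≡ 120 · 82 · 35 · 17 · 115 · 49 ≡ 1 (mod 127).
Since the result is 1, base 7 gives no evidence that 127 is composite.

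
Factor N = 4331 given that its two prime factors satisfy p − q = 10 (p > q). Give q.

61

Since p = q + 10, we have 4331 = q(q + 10), so q² + 10q − 4331 = 0.
Discriminant: 10² + 4·4331 = 100 + 17324 = 17424; √17424 = 132.
q = (−10 + 132)/2 = 61, and p = q + 10 = 71.
Check: 61 · 71 = 4331.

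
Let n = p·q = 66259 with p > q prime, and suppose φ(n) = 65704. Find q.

173

φ(n) = (p−1)(q−1) = n − (p+q) + 1, so p + q = 66259 − 65704 + 1 = 556.
p and q are the roots of t² − 556t + 66259 = 0.
Discriminant: 556² − 4·66259 = 309136 − 265036 = 44100; √44100 = 210.
q = (556 − 210)/2 = 173, p = (556 + 210)/2 = 383.
Check: 173 · 383 = 66259.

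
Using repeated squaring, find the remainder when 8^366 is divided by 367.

1

8^1 ≡ 8 (mod 367)
8^2 ≡ 8^2 = 64 ≡ 64 (mod 367)
8^4 ≡ 64^2 = 4096 ≡ 59 (mod 367)
8^8 ≡ 59^2 = 3481 ≡ 178 (mod 367)
8^16 ≡ 178^2 = 31684 ≡ 122 (mod 367)
8^32 ≡ 122^2 = 14884 ≡ 204 (mod 367)
8^64 ≡ 204^2 = 41616 ≡ 145 (mod 367)
8^128 ≡ 145^2 = 21025 ≡ 106 (mod 367)
8^256 ≡ 106^2 = 11236 ≡ 226 (mod 367)
366 = 256 + 64 + 32 + 8 + 4 + 2 in binary powers of 2.
So 8^366 ≡ 226 · 145 · 204 · 178 · 59 · 64 ≡ 1 (mod 367).
Since the result is 1, base 8 gives no evidence that 367 is composite.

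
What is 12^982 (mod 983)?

1

12^1 ≡ 12 (mod 983)
12^2 ≡ 12^2 = 144 ≡ 144 (mod 983)
12^4 ≡ 144^2 = 20736 ≡ 93 (mod 983)
12^8 ≡ 93^2 = 8649 ≡ 785 (mod 983)
12^16 ≡ 785^2 = 616225 ≡ 867 (mod 983)
12^32 ≡ 867^2 = 751689 ≡ 677 (mod 983)
12^64 ≡ 677^2 = 458329 ≡ 251 (mod 983)
12^128 ≡ 251^2 = 63001 ≡ 89 (mod 983)
12^256 ≡ 89^2 = 7921 ≡ 57 (mod 983)
12^512 ≡ 57^2 = 3249 ≡ 300 (mod 983)
982 = 512 + 256 + 128 + 64 + 16 + 4 + 2 in binary powers of 2.
So 12^982 ≡ 300 · 57 · 89 · 251 · 867 · 93 · 144 ≡ 1 (mod 983).
Since the result is 1, base 12 gives no evidence that 983 is composite.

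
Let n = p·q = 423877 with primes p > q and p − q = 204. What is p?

761

Since p = q + 204, we have 423877 = q(q + 204), so q² + 204q − 423877 = 0.
Discriminant: 204² + 4·423877 = 41616 + 1695508 = 1737124; √1737124 = 1318.
q = (−204 + 1318)/2 = 557, and p = q + 204 = 761.
Check: 557 · 761 = 423877.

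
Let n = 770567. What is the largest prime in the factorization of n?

770567 = 7 · 110081
110081 = 31 · 3551
3551 = 53 · 67
67 is prime.
So 770567 = 7 · 31 · 53 · 67; the largest prime factor is 67.

67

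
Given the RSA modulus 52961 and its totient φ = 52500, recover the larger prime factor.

251

φ(n) = (p−1)(q−1) = n − (p+q) + 1, so p + q = 52961 − 52500 + 1 = 462.
p and q are the roots of t² − 462t + 52961 = 0.
Discriminant: 462² − 4·52961 = 213444 − 211844 = 1600; √1600 = 40.
q = (462 − 40)/2 = 211, p = (462 + 40)/2 = 251.
Check: 211 · 251 = 52961.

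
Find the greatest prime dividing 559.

559 = 13 · 43
43 is prime.
So 559 = 13 · 43; the largest prime factor is 43.

43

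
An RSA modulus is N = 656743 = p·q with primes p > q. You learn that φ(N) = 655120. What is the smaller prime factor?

761

φ(n) = (p−1)(q−1) = n − (p+q) + 1, so p + q = 656743 − 655120 + 1 = 1624.
p and q are the roots of t² − 1624t + 656743 = 0.
Discriminant: 1624² − 4·656743 = 2637376 − 2626972 = 10404; √10404 = 102.
q = (1624 − 102)/2 = 761, p = (1624 + 102)/2 = 863.
Check: 761 · 863 = 656743.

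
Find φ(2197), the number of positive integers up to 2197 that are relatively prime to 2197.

2028

Factor: 2197 = 13^3.
φ(2197) = 13^2·(13−1) = 2028.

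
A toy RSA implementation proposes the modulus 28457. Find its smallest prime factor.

28457 is odd.
Digit sum 26, not divisible by 3.
Ends in 7: not divisible by 5.
7: 28457 = 7·4065 + 2
11: 28457 = 11·2587

11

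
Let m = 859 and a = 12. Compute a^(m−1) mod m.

1

12^1 ≡ 12 (mod 859)
12^2 ≡ 12^2 = 144 ≡ 144 (mod 859)
12^4 ≡ 144^2 = 20736 ≡ 120 (mod 859)
12^8 ≡ 120^2 = 14400 ≡ 656 (mod 859)
12^16 ≡ 656^2 = 430336 ≡ 836 (mod 859)
12^32 ≡ 836^2 = 698896 ≡ 529 (mod 859)
12^64 ≡ 529^2 = 279841 ≡ 666 (mod 859)
12^128 ≡ 666^2 = 443556 ≡ 312 (mod 859)
12^256 ≡ 312^2 = 97344 ≡ 277 (mod 859)
12^512 ≡ 277^2 = 76729 ≡ 278 (mod 859)
858 = 512 + 256 + 64 + 16 + 8 + 2 in binary powers of 2.
So 12^858 ≡ 278 · 277 · 666 · 836 · 656 · 144 ≡ 1 (mod 859).
Since the result is 1, base 12 gives no evidence that 859 is composite.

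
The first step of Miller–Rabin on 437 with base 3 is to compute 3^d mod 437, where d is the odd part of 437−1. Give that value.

437 − 1 = 436 = 2^2 · 109, so d = 109.
3^1 ≡ 3 (mod 437)
3^2 ≡ 3^2 = 9 ≡ 9 (mod 437)
3^4 ≡ 9^2 = 81 ≡ 81 (mod 437)
3^8 ≡ 81^2 = 6561 ≡ 6 (mod 437)
3^16 ≡ 6^2 = 36 ≡ 36 (mod 437)
3^32 ≡ 36^2 = 1296 ≡ 422 (mod 437)
3^64 ≡ 422^2 = 178084 ≡ 225 (mod 437)
109 = 64 + 32 + 8 + 4 + 1 in binary powers of 2.
So 3^109 ≡ 225 · 422 · 6 · 81 · 3 ≡ 307 (mod 437).
Squaring chain: 307 → 294; never reaches −1, so base 3 is a Miller–Rabin witness that 437 is composite.

307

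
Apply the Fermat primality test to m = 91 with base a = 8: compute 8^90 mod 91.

64

8^1 ≡ 8 (mod 91)
8^2 ≡ 8^2 = 64 ≡ 64 (mod 91)
8^4 ≡ 64^2 = 4096 ≡ 1 (mod 91)
8^8 ≡ 1^2 = 1 ≡ 1 (mod 91)
8^16 ≡ 1^2 = 1 ≡ 1 (mod 91)
8^32 ≡ 1^2 = 1 ≡ 1 (mod 91)
8^64 ≡ 1^2 = 1 ≡ 1 (mod 91)
90 = 64 + 16 + 8 + 2 in binary powers of 2.
So 8^90 ≡ 1 · 1 · 1 · 64 ≡ 64 (mod 91).
Since 64 ≠ 1, base 8 is a Fermat witness: 91 is composite.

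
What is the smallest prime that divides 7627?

7627 is odd.
Digit sum 22, not divisible by 3.
Ends in 7: not divisible by 5.
7: 7627 = 7·1089 + 4
11: 7627 = 11·693 + 4
13: 7627 = 13·586 + 9
17: 7627 = 17·448 + 11
19: 7627 = 19·401 + 8
23: 7627 = 23·331 + 14
29: 7627 = 29·263

29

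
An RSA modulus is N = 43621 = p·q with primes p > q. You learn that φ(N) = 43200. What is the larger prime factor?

φ(n) = (p−1)(q−1) = n − (p+q) + 1, so p + q = 43621 − 43200 + 1 = 422.
p and q are the roots of t² − 422t + 43621 = 0.
Discriminant: 422² − 4·43621 = 178084 − 174484 = 3600; √3600 = 60.
q = (422 − 60)/2 = 181, p = (422 + 60)/2 = 241.
Check: 181 · 241 = 43621.

241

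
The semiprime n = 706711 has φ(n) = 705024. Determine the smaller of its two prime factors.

769

φ(n) = (p−1)(q−1) = n − (p+q) + 1, so p + q = 706711 − 705024 + 1 = 1688.
p and q are the roots of t² − 1688t + 706711 = 0.
Discriminant: 1688² − 4·706711 = 2849344 − 2826844 = 22500; √22500 = 150.
q = (1688 − 150)/2 = 769, p = (1688 + 150)/2 = 919.
Check: 769 · 919 = 706711.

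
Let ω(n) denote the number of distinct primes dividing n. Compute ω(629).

629 = 17 · 37
629 = 17 · 37, which has 2 distinct prime factors.

2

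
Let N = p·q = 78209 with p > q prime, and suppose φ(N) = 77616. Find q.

φ(n) = (p−1)(q−1) = n − (p+q) + 1, so p + q = 78209 − 77616 + 1 = 594.
p and q are the roots of t² − 594t + 78209 = 0.
Discriminant: 594² − 4·78209 = 352836 − 312836 = 40000; √40000 = 200.
q = (594 − 200)/2 = 197, p = (594 + 200)/2 = 397.
Check: 197 · 397 = 78209.

197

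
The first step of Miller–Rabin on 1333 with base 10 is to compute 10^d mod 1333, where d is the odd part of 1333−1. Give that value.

907

1333 − 1 = 1332 = 2^2 · 333, so d = 333.
10^1 ≡ 10 (mod 1333)
10^2 ≡ 10^2 = 100 ≡ 100 (mod 1333)
10^4 ≡ 100^2 = 10000 ≡ 669 (mod 1333)
10^8 ≡ 669^2 = 447561 ≡ 1006 (mod 1333)
10^16 ≡ 1006^2 = 1012036 ≡ 289 (mod 1333)
10^32 ≡ 289^2 = 83521 ≡ 875 (mod 1333)
10^64 ≡ 875^2 = 765625 ≡ 483 (mod 1333)
10^128 ≡ 483^2 = 233289 ≡ 14 (mod 1333)
10^256 ≡ 14^2 = 196 ≡ 196 (mod 1333)
333 = 256 + 64 + 8 + 4 + 1 in binary powers of 2.
So 10^333 ≡ 196 · 483 · 1006 · 669 · 10 ≡ 907 (mod 1333).
Squaring chain: 907 → 188; never reaches −1, so base 10 is a Miller–Rabin witness that 1333 is composite.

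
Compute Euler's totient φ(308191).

Factor: 308191 = 13 · 151 · 157.
φ(308191) = (13−1) · (151−1) · (157−1) = 12 · 150 · 156 = 280800.

280800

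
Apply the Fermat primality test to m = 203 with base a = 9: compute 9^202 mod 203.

9^1 ≡ 9 (mod 203)
9^2 ≡ 9^2 = 81 ≡ 81 (mod 203)
9^4 ≡ 81^2 = 6561 ≡ 65 (mod 203)
9^8 ≡ 65^2 = 4225 ≡ 165 (mod 203)
9^16 ≡ 165^2 = 27225 ≡ 23 (mod 203)
9^32 ≡ 23^2 = 529 ≡ 123 (mod 203)
9^64 ≡ 123^2 = 15129 ≡ 107 (mod 203)
9^128 ≡ 107^2 = 11449 ≡ 81 (mod 203)
202 = 128 + 64 + 8 + 2 in binary powers of 2.
So 9^202 ≡ 81 · 107 · 165 · 81 ≡ 16 (mod 203).
Since 16 ≠ 1, base 9 is a Fermat witness: 203 is composite.

16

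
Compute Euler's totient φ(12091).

Factor: 12091 = 107 · 113.
φ(12091) = (107−1) · (113−1) = 106 · 112 = 11872.

11872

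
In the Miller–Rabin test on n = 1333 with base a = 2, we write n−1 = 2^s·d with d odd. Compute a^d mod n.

1333 − 1 = 1332 = 2^2 · 333, so d = 333.
2^1 ≡ 2 (mod 1333)
2^2 ≡ 2^2 = 4 ≡ 4 (mod 1333)
2^4 ≡ 4^2 = 16 ≡ 16 (mod 1333)
2^8 ≡ 16^2 = 256 ≡ 256 (mod 1333)
2^16 ≡ 256^2 = 65536 ≡ 219 (mod 1333)
2^32 ≡ 219^2 = 47961 ≡ 1306 (mod 1333)
2^64 ≡ 1306^2 = 1705636 ≡ 729 (mod 1333)
2^128 ≡ 729^2 = 531441 ≡ 907 (mod 1333)
2^256 ≡ 907^2 = 822649 ≡ 188 (mod 1333)
333 = 256 + 64 + 8 + 4 + 1 in binary powers of 2.
So 2^333 ≡ 188 · 729 · 256 · 16 · 2 ≡ 70 (mod 1333).
Squaring chain: 70 → 901; never reaches −1, so base 2 is a Miller–Rabin witness that 1333 is composite.

70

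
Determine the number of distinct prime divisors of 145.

145 = 5 · 29
145 = 5 · 29, which has 2 distinct prime factors.

2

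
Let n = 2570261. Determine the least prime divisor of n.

83

2570261 is odd.
Digit sum 23, not divisible by 3.
Ends in 1: not divisible by 5.
7: 2570261 = 7·367180 + 1
11: 2570261 = 11·233660 + 1
13: 2570261 = 13·197712 + 5
17: 2570261 = 17·151191 + 14
19: 2570261 = 19·135276 + 17
23: 2570261 = 23·111750 + 11
29: 2570261 = 29·88629 + 20
31: 2570261 = 31·82911 + 20
37: 2570261 = 37·69466 + 19
41: 2570261 = 41·62689 + 12
43: 2570261 = 43·59773 + 22
47: 2570261 = 47·54686 + 19
53: 2570261 = 53·48495 + 26
59: 2570261 = 59·43563 + 44
61: 2570261 = 61·42135 + 26
67: 2570261 = 67·38362 + 7
71: 2570261 = 71·36200 + 61
73: 2570261 = 73·35209 + 4
79: 2570261 = 79·32534 + 75
83: 2570261 = 83·30967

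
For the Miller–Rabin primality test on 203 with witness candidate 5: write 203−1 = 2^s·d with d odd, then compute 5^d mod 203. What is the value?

38

203 − 1 = 202 = 2^1 · 101, so d = 101.
5^1 ≡ 5 (mod 203)
5^2 ≡ 5^2 = 25 ≡ 25 (mod 203)
5^4 ≡ 25^2 = 625 ≡ 16 (mod 203)
5^8 ≡ 16^2 = 256 ≡ 53 (mod 203)
5^16 ≡ 53^2 = 2809 ≡ 170 (mod 203)
5^32 ≡ 170^2 = 28900 ≡ 74 (mod 203)
5^64 ≡ 74^2 = 5476 ≡ 198 (mod 203)
101 = 64 + 32 + 4 + 1 in binary powers of 2.
So 5^101 ≡ 198 · 74 · 16 · 5 ≡ 38 (mod 203).
Squaring chain: 38; never reaches −1, so base 5 is a Miller–Rabin witness that 203 is composite.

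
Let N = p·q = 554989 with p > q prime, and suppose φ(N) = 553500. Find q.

739

φ(n) = (p−1)(q−1) = n − (p+q) + 1, so p + q = 554989 − 553500 + 1 = 1490.
p and q are the roots of t² − 1490t + 554989 = 0.
Discriminant: 1490² − 4·554989 = 2220100 − 2219956 = 144; √144 = 12.
q = (1490 − 12)/2 = 739, p = (1490 + 12)/2 = 751.
Check: 739 · 751 = 554989.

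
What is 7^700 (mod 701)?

1

7^1 ≡ 7 (mod 701)
7^2 ≡ 7^2 = 49 ≡ 49 (mod 701)
7^4 ≡ 49^2 = 2401 ≡ 298 (mod 701)
7^8 ≡ 298^2 = 88804 ≡ 478 (mod 701)
7^16 ≡ 478^2 = 228484 ≡ 659 (mod 701)
7^32 ≡ 659^2 = 434281 ≡ 362 (mod 701)
7^64 ≡ 362^2 = 131044 ≡ 658 (mod 701)
7^128 ≡ 658^2 = 432964 ≡ 447 (mod 701)
7^256 ≡ 447^2 = 199809 ≡ 24 (mod 701)
7^512 ≡ 24^2 = 576 ≡ 576 (mod 701)
700 = 512 + 128 + 32 + 16 + 8 + 4 in binary powers of 2.
So 7^700 ≡ 576 · 447 · 362 · 659 · 478 · 298 ≡ 1 (mod 701).
Since the result is 1, base 7 gives no evidence that 701 is composite.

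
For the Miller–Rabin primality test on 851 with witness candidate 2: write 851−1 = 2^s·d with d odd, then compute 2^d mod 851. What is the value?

542

851 − 1 = 850 = 2^1 · 425, so d = 425.
2^1 ≡ 2 (mod 851)
2^2 ≡ 2^2 = 4 ≡ 4 (mod 851)
2^4 ≡ 4^2 = 16 ≡ 16 (mod 851)
2^8 ≡ 16^2 = 256 ≡ 256 (mod 851)
2^16 ≡ 256^2 = 65536 ≡ 9 (mod 851)
2^32 ≡ 9^2 = 81 ≡ 81 (mod 851)
2^64 ≡ 81^2 = 6561 ≡ 604 (mod 851)
2^128 ≡ 604^2 = 364816 ≡ 588 (mod 851)
2^256 ≡ 588^2 = 345744 ≡ 238 (mod 851)
425 = 256 + 128 + 32 + 8 + 1 in binary powers of 2.
So 2^425 ≡ 238 · 588 · 81 · 256 · 2 ≡ 542 (mod 851).
Squaring chain: 542; never reaches −1, so base 2 is a Miller–Rabin witness that 851 is composite.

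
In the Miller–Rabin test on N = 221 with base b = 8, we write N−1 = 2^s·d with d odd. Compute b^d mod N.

221 − 1 = 220 = 2^2 · 55, so d = 55.
8^1 ≡ 8 (mod 221)
8^2 ≡ 8^2 = 64 ≡ 64 (mod 221)
8^4 ≡ 64^2 = 4096 ≡ 118 (mod 221)
8^8 ≡ 118^2 = 13924 ≡ 1 (mod 221)
8^16 ≡ 1^2 = 1 ≡ 1 (mod 221)
8^32 ≡ 1^2 = 1 ≡ 1 (mod 221)
55 = 32 + 16 + 4 + 2 + 1 in binary powers of 2.
So 8^55 ≡ 1 · 1 · 118 · 64 · 8 ≡ 83 (mod 221).
Squaring chain: 83 → 38; never reaches −1, so base 8 is a Miller–Rabin witness that 221 is composite.

83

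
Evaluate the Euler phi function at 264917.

Factor: 264917 = 19 · 73 · 191.
φ(264917) = (19−1) · (73−1) · (191−1) = 18 · 72 · 190 = 246240.

246240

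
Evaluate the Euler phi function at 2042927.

1993600

Factor: 2042927 = 101 · 113 · 179.
φ(2042927) = (101−1) · (113−1) · (179−1) = 100 · 112 · 178 = 1993600.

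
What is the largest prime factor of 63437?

79

63437 = 11 · 5767
5767 = 73 · 79
79 is prime.
So 63437 = 11 · 73 · 79; the largest prime factor is 79.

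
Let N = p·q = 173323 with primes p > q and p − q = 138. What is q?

Since p = q + 138, we have 173323 = q(q + 138), so q² + 138q − 173323 = 0.
Discriminant: 138² + 4·173323 = 19044 + 693292 = 712336; √712336 = 844.
q = (−138 + 844)/2 = 353, and p = q + 138 = 491.
Check: 353 · 491 = 173323.

353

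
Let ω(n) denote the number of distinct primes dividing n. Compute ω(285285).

6

285285 = 3 · 95095
95095 = 5 · 19019
19019 = 7 · 2717
2717 = 11 · 247
247 = 13 · 19
285285 = 3 · 5 · 7 · 11 · 13 · 19, which has 6 distinct prime factors.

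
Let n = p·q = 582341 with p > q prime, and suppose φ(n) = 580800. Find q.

661

φ(n) = (p−1)(q−1) = n − (p+q) + 1, so p + q = 582341 − 580800 + 1 = 1542.
p and q are the roots of t² − 1542t + 582341 = 0.
Discriminant: 1542² − 4·582341 = 2377764 − 2329364 = 48400; √48400 = 220.
q = (1542 − 220)/2 = 661, p = (1542 + 220)/2 = 881.
Check: 661 · 881 = 582341.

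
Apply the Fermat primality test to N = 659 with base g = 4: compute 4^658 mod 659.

4^1 ≡ 4 (mod 659)
4^2 ≡ 4^2 = 16 ≡ 16 (mod 659)
4^4 ≡ 16^2 = 256 ≡ 256 (mod 659)
4^8 ≡ 256^2 = 65536 ≡ 295 (mod 659)
4^16 ≡ 295^2 = 87025 ≡ 37 (mod 659)
4^32 ≡ 37^2 = 1369 ≡ 51 (mod 659)
4^64 ≡ 51^2 = 2601 ≡ 624 (mod 659)
4^128 ≡ 624^2 = 389376 ≡ 566 (mod 659)
4^256 ≡ 566^2 = 320356 ≡ 82 (mod 659)
4^512 ≡ 82^2 = 6724 ≡ 134 (mod 659)
658 = 512 + 128 + 16 + 2 in binary powers of 2.
So 4^658 ≡ 134 · 566 · 37 · 16 ≡ 1 (mod 659).
Since the result is 1, base 4 gives no evidence that 659 is composite.

1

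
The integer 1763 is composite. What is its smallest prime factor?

1763 is odd.
Digit sum 17, not divisible by 3.
Ends in 3: not divisible by 5.
7: 1763 = 7·251 + 6
11: 1763 = 11·160 + 3
13: 1763 = 13·135 + 8
17: 1763 = 17·103 + 12
19: 1763 = 19·92 + 15
23: 1763 = 23·76 + 15
29: 1763 = 29·60 + 23
31: 1763 = 31·56 + 27
37: 1763 = 37·47 + 24
41: 1763 = 41·43

41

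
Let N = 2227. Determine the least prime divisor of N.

2227 is odd.
Digit sum 13, not divisible by 3.
Ends in 7: not divisible by 5.
7: 2227 = 7·318 + 1
11: 2227 = 11·202 + 5
13: 2227 = 13·171 + 4
17: 2227 = 17·131

17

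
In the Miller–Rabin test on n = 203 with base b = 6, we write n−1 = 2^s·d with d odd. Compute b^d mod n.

13

203 − 1 = 202 = 2^1 · 101, so d = 101.
6^1 ≡ 6 (mod 203)
6^2 ≡ 6^2 = 36 ≡ 36 (mod 203)
6^4 ≡ 36^2 = 1296 ≡ 78 (mod 203)
6^8 ≡ 78^2 = 6084 ≡ 197 (mod 203)
6^16 ≡ 197^2 = 38809 ≡ 36 (mod 203)
6^32 ≡ 36^2 = 1296 ≡ 78 (mod 203)
6^64 ≡ 78^2 = 6084 ≡ 197 (mod 203)
101 = 64 + 32 + 4 + 1 in binary powers of 2.
So 6^101 ≡ 197 · 78 · 78 · 6 ≡ 13 (mod 203).
Squaring chain: 13; never reaches −1, so base 6 is a Miller–Rabin witness that 203 is composite.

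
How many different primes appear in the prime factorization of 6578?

4

6578 = 2 · 3289
3289 = 11 · 299
299 = 13 · 23
6578 = 2 · 11 · 13 · 23, which has 4 distinct prime factors.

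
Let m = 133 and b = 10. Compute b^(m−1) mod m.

106

10^1 ≡ 10 (mod 133)
10^2 ≡ 10^2 = 100 ≡ 100 (mod 133)
10^4 ≡ 100^2 = 10000 ≡ 25 (mod 133)
10^8 ≡ 25^2 = 625 ≡ 93 (mod 133)
10^16 ≡ 93^2 = 8649 ≡ 4 (mod 133)
10^32 ≡ 4^2 = 16 ≡ 16 (mod 133)
10^64 ≡ 16^2 = 256 ≡ 123 (mod 133)
10^128 ≡ 123^2 = 15129 ≡ 100 (mod 133)
132 = 128 + 4 in binary powers of 2.
So 10^132 ≡ 100 · 25 ≡ 106 (mod 133).
Since 106 ≠ 1, base 10 is a Fermat witness: 133 is composite.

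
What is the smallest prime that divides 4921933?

71

4921933 is odd.
Digit sum 31, not divisible by 3.
Ends in 3: not divisible by 5.
7: 4921933 = 7·703133 + 2
11: 4921933 = 11·447448 + 5
13: 4921933 = 13·378610 + 3
17: 4921933 = 17·289525 + 8
19: 4921933 = 19·259049 + 2
23: 4921933 = 23·213997 + 2
29: 4921933 = 29·169721 + 24
31: 4921933 = 31·158772 + 1
37: 4921933 = 37·133025 + 8
41: 4921933 = 41·120047 + 6
43: 4921933 = 43·114463 + 24
47: 4921933 = 47·104721 + 46
53: 4921933 = 53·92866 + 35
59: 4921933 = 59·83422 + 35
61: 4921933 = 61·80687 + 26
67: 4921933 = 67·73461 + 46
71: 4921933 = 71·69323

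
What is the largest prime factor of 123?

41

123 = 3 · 41
41 is prime.
So 123 = 3 · 41; the largest prime factor is 41.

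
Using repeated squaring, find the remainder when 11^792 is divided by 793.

11^1 ≡ 11 (mod 793)
11^2 ≡ 11^2 = 121 ≡ 121 (mod 793)
11^4 ≡ 121^2 = 14641 ≡ 367 (mod 793)
11^8 ≡ 367^2 = 134689 ≡ 672 (mod 793)
11^16 ≡ 672^2 = 451584 ≡ 367 (mod 793)
11^32 ≡ 367^2 = 134689 ≡ 672 (mod 793)
11^64 ≡ 672^2 = 451584 ≡ 367 (mod 793)
11^128 ≡ 367^2 = 134689 ≡ 672 (mod 793)
11^256 ≡ 672^2 = 451584 ≡ 367 (mod 793)
11^512 ≡ 367^2 = 134689 ≡ 672 (mod 793)
792 = 512 + 256 + 16 + 8 in binary powers of 2.
So 11^792 ≡ 672 · 367 · 367 · 672 ≡ 1 (mod 793).
Since the result is 1, base 11 gives no evidence that 793 is composite.

1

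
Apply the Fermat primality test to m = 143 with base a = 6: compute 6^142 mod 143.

69

6^1 ≡ 6 (mod 143)
6^2 ≡ 6^2 = 36 ≡ 36 (mod 143)
6^4 ≡ 36^2 = 1296 ≡ 9 (mod 143)
6^8 ≡ 9^2 = 81 ≡ 81 (mod 143)
6^16 ≡ 81^2 = 6561 ≡ 126 (mod 143)
6^32 ≡ 126^2 = 15876 ≡ 3 (mod 143)
6^64 ≡ 3^2 = 9 ≡ 9 (mod 143)
6^128 ≡ 9^2 = 81 ≡ 81 (mod 143)
142 = 128 + 8 + 4 + 2 in binary powers of 2.
So 6^142 ≡ 81 · 81 · 9 · 36 ≡ 69 (mod 143).
Since 69 ≠ 1, base 6 is a Fermat witness: 143 is composite.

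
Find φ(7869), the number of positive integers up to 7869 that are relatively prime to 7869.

5040

Factor: 7869 = 3 · 43 · 61.
φ(7869) = (3−1) · (43−1) · (61−1) = 2 · 42 · 60 = 5040.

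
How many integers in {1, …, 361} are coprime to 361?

342

Factor: 361 = 19^2.
φ(361) = 19^1·(19−1) = 342.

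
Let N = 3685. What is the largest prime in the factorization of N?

3685 = 5 · 737
737 = 11 · 67
67 is prime.
So 3685 = 5 · 11 · 67; the largest prime factor is 67.

67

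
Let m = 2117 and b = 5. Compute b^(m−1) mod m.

5^1 ≡ 5 (mod 2117)
5^2 ≡ 5^2 = 25 ≡ 25 (mod 2117)
5^4 ≡ 25^2 = 625 ≡ 625 (mod 2117)
5^8 ≡ 625^2 = 390625 ≡ 1097 (mod 2117)
5^16 ≡ 1097^2 = 1203409 ≡ 953 (mod 2117)
5^32 ≡ 953^2 = 908209 ≡ 16 (mod 2117)
5^64 ≡ 16^2 = 256 ≡ 256 (mod 2117)
5^128 ≡ 256^2 = 65536 ≡ 2026 (mod 2117)
5^256 ≡ 2026^2 = 4104676 ≡ 1930 (mod 2117)
5^512 ≡ 1930^2 = 3724900 ≡ 1097 (mod 2117)
5^1024 ≡ 1097^2 = 1203409 ≡ 953 (mod 2117)
5^2048 ≡ 953^2 = 908209 ≡ 16 (mod 2117)
2116 = 2048 + 64 + 4 in binary powers of 2.
So 5^2116 ≡ 16 · 256 · 625 ≡ 547 (mod 2117).
Since 547 ≠ 1, base 5 is a Fermat witness: 2117 is composite.

547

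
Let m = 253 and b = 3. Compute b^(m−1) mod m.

31

3^1 ≡ 3 (mod 253)
3^2 ≡ 3^2 = 9 ≡ 9 (mod 253)
3^4 ≡ 9^2 = 81 ≡ 81 (mod 253)
3^8 ≡ 81^2 = 6561 ≡ 236 (mod 253)
3^16 ≡ 236^2 = 55696 ≡ 36 (mod 253)
3^32 ≡ 36^2 = 1296 ≡ 31 (mod 253)
3^64 ≡ 31^2 = 961 ≡ 202 (mod 253)
3^128 ≡ 202^2 = 40804 ≡ 71 (mod 253)
252 = 128 + 64 + 32 + 16 + 8 + 4 in binary powers of 2.
So 3^252 ≡ 71 · 202 · 31 · 36 · 236 · 81 ≡ 31 (mod 253).
Since 31 ≠ 1, base 3 is a Fermat witness: 253 is composite.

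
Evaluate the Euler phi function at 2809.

Factor: 2809 = 53^2.
φ(2809) = 53^1·(53−1) = 2756.

2756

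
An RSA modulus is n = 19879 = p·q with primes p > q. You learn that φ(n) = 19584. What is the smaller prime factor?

φ(n) = (p−1)(q−1) = n − (p+q) + 1, so p + q = 19879 − 19584 + 1 = 296.
p and q are the roots of t² − 296t + 19879 = 0.
Discriminant: 296² − 4·19879 = 87616 − 79516 = 8100; √8100 = 90.
q = (296 − 90)/2 = 103, p = (296 + 90)/2 = 193.
Check: 103 · 193 = 19879.

103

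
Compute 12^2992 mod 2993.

12^1 ≡ 12 (mod 2993)
12^2 ≡ 12^2 = 144 ≡ 144 (mod 2993)
12^4 ≡ 144^2 = 20736 ≡ 2778 (mod 2993)
12^8 ≡ 2778^2 = 7717284 ≡ 1330 (mod 2993)
12^16 ≡ 1330^2 = 1768900 ≡ 37 (mod 2993)
12^32 ≡ 37^2 = 1369 ≡ 1369 (mod 2993)
12^64 ≡ 1369^2 = 1874161 ≡ 543 (mod 2993)
12^128 ≡ 543^2 = 294849 ≡ 1535 (mod 2993)
12^256 ≡ 1535^2 = 2356225 ≡ 734 (mod 2993)
12^512 ≡ 734^2 = 538756 ≡ 16 (mod 2993)
12^1024 ≡ 16^2 = 256 ≡ 256 (mod 2993)
12^2048 ≡ 256^2 = 65536 ≡ 2683 (mod 2993)
2992 = 2048 + 512 + 256 + 128 + 32 + 16 in binary powers of 2.
So 12^2992 ≡ 2683 · 16 · 734 · 1535 · 1369 · 37 ≡ 1902 (mod 2993).
Since 1902 ≠ 1, base 12 is a Fermat witness: 2993 is composite.

1902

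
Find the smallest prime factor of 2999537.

2999537 is odd.
Digit sum 44, not divisible by 3.
Ends in 7: not divisible by 5.
7: 2999537 = 7·428505 + 2
11: 2999537 = 11·272685 + 2
13: 2999537 = 13·230733 + 8
17: 2999537 = 17·176443 + 6
19: 2999537 = 19·157870 + 7
23: 2999537 = 23·130414 + 15
29: 2999537 = 29·103432 + 9
31: 2999537 = 31·96759 + 8
37: 2999537 = 37·81068 + 21
41: 2999537 = 41·73159 + 18
43: 2999537 = 43·69756 + 29
47: 2999537 = 47·63819 + 44
53: 2999537 = 53·56595 + 2
59: 2999537 = 59·50839 + 36
61: 2999537 = 61·49172 + 45
67: 2999537 = 67·44769 + 14
71: 2999537 = 71·42247

71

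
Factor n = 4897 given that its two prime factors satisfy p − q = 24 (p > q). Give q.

Since p = q + 24, we have 4897 = q(q + 24), so q² + 24q − 4897 = 0.
Discriminant: 24² + 4·4897 = 576 + 19588 = 20164; √20164 = 142.
q = (−24 + 142)/2 = 59, and p = q + 24 = 83.
Check: 59 · 83 = 4897.

59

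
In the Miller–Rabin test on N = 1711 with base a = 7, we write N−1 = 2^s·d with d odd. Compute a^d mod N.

500

1711 − 1 = 1710 = 2^1 · 855, so d = 855.
7^1 ≡ 7 (mod 1711)
7^2 ≡ 7^2 = 49 ≡ 49 (mod 1711)
7^4 ≡ 49^2 = 2401 ≡ 690 (mod 1711)
7^8 ≡ 690^2 = 476100 ≡ 442 (mod 1711)
7^16 ≡ 442^2 = 195364 ≡ 310 (mod 1711)
7^32 ≡ 310^2 = 96100 ≡ 284 (mod 1711)
7^64 ≡ 284^2 = 80656 ≡ 239 (mod 1711)
7^128 ≡ 239^2 = 57121 ≡ 658 (mod 1711)
7^256 ≡ 658^2 = 432964 ≡ 81 (mod 1711)
7^512 ≡ 81^2 = 6561 ≡ 1428 (mod 1711)
855 = 512 + 256 + 64 + 16 + 4 + 2 + 1 in binary powers of 2.
So 7^855 ≡ 1428 · 81 · 239 · 310 · 690 · 49 · 7 ≡ 500 (mod 1711).
Squaring chain: 500; never reaches −1, so base 7 is a Miller–Rabin witness that 1711 is composite.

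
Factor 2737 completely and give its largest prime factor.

2737 = 7 · 391
391 = 17 · 23
23 is prime.
So 2737 = 7 · 17 · 23; the largest prime factor is 23.

23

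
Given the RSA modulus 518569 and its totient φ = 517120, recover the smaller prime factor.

641

φ(n) = (p−1)(q−1) = n − (p+q) + 1, so p + q = 518569 − 517120 + 1 = 1450.
p and q are the roots of t² − 1450t + 518569 = 0.
Discriminant: 1450² − 4·518569 = 2102500 − 2074276 = 28224; √28224 = 168.
q = (1450 − 168)/2 = 641, p = (1450 + 168)/2 = 809.
Check: 641 · 809 = 518569.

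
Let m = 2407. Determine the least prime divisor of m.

29

2407 is odd.
Digit sum 13, not divisible by 3.
Ends in 7: not divisible by 5.
7: 2407 = 7·343 + 6
11: 2407 = 11·218 + 9
13: 2407 = 13·185 + 2
17: 2407 = 17·141 + 10
19: 2407 = 19·126 + 13
23: 2407 = 23·104 + 15
29: 2407 = 29·83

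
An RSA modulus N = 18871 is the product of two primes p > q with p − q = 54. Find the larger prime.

Since p = q + 54, we have 18871 = q(q + 54), so q² + 54q − 18871 = 0.
Discriminant: 54² + 4·18871 = 2916 + 75484 = 78400; √78400 = 280.
q = (−54 + 280)/2 = 113, and p = q + 54 = 167.
Check: 113 · 167 = 18871.

167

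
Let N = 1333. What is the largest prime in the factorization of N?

1333 = 31 · 43
43 is prime.
So 1333 = 31 · 43; the largest prime factor is 43.

43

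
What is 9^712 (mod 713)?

9^1 ≡ 9 (mod 713)
9^2 ≡ 9^2 = 81 ≡ 81 (mod 713)
9^4 ≡ 81^2 = 6561 ≡ 144 (mod 713)
9^8 ≡ 144^2 = 20736 ≡ 59 (mod 713)
9^16 ≡ 59^2 = 3481 ≡ 629 (mod 713)
9^32 ≡ 629^2 = 395641 ≡ 639 (mod 713)
9^64 ≡ 639^2 = 408321 ≡ 485 (mod 713)
9^128 ≡ 485^2 = 235225 ≡ 648 (mod 713)
9^256 ≡ 648^2 = 419904 ≡ 660 (mod 713)
9^512 ≡ 660^2 = 435600 ≡ 670 (mod 713)
712 = 512 + 128 + 64 + 8 in binary powers of 2.
So 9^712 ≡ 670 · 648 · 485 · 59 ≡ 289 (mod 713).
Since 289 ≠ 1, base 9 is a Fermat witness: 713 is composite.

289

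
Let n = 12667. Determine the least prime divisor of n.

53

12667 is odd.
Digit sum 22, not divisible by 3.
Ends in 7: not divisible by 5.
7: 12667 = 7·1809 + 4
11: 12667 = 11·1151 + 6
13: 12667 = 13·974 + 5
17: 12667 = 17·745 + 2
19: 12667 = 19·666 + 13
23: 12667 = 23·550 + 17
29: 12667 = 29·436 + 23
31: 12667 = 31·408 + 19
37: 12667 = 37·342 + 13
41: 12667 = 41·308 + 39
43: 12667 = 43·294 + 25
47: 12667 = 47·269 + 24
53: 12667 = 53·239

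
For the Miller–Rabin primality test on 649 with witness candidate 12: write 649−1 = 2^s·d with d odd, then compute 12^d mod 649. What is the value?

639

649 − 1 = 648 = 2^3 · 81, so d = 81.
12^1 ≡ 12 (mod 649)
12^2 ≡ 12^2 = 144 ≡ 144 (mod 649)
12^4 ≡ 144^2 = 20736 ≡ 617 (mod 649)
12^8 ≡ 617^2 = 380689 ≡ 375 (mod 649)
12^16 ≡ 375^2 = 140625 ≡ 441 (mod 649)
12^32 ≡ 441^2 = 194481 ≡ 430 (mod 649)
12^64 ≡ 430^2 = 184900 ≡ 584 (mod 649)
81 = 64 + 16 + 1 in binary powers of 2.
So 12^81 ≡ 584 · 441 · 12 ≡ 639 (mod 649).
Squaring chain: 639 → 100 → 265; never reaches −1, so base 12 is a Miller–Rabin witness that 649 is composite.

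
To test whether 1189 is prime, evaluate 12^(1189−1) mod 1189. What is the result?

146

12^1 ≡ 12 (mod 1189)
12^2 ≡ 12^2 = 144 ≡ 144 (mod 1189)
12^4 ≡ 144^2 = 20736 ≡ 523 (mod 1189)
12^8 ≡ 523^2 = 273529 ≡ 59 (mod 1189)
12^16 ≡ 59^2 = 3481 ≡ 1103 (mod 1189)
12^32 ≡ 1103^2 = 1216609 ≡ 262 (mod 1189)
12^64 ≡ 262^2 = 68644 ≡ 871 (mod 1189)
12^128 ≡ 871^2 = 758641 ≡ 59 (mod 1189)
12^256 ≡ 59^2 = 3481 ≡ 1103 (mod 1189)
12^512 ≡ 1103^2 = 1216609 ≡ 262 (mod 1189)
12^1024 ≡ 262^2 = 68644 ≡ 871 (mod 1189)
1188 = 1024 + 128 + 32 + 4 in binary powers of 2.
So 12^1188 ≡ 871 · 59 · 262 · 523 ≡ 146 (mod 1189).
Since 146 ≠ 1, base 12 is a Fermat witness: 1189 is composite.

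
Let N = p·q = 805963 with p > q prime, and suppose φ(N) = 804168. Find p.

φ(n) = (p−1)(q−1) = n − (p+q) + 1, so p + q = 805963 − 804168 + 1 = 1796.
p and q are the roots of t² − 1796t + 805963 = 0.
Discriminant: 1796² − 4·805963 = 3225616 − 3223852 = 1764; √1764 = 42.
q = (1796 − 42)/2 = 877, p = (1796 + 42)/2 = 919.
Check: 877 · 919 = 805963.

919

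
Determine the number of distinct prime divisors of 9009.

9009 = 3^2 · 1001
1001 = 7 · 143
143 = 11 · 13
9009 = 3^2 · 7 · 11 · 13, which has 4 distinct prime factors.

4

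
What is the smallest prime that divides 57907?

79

57907 is odd.
Digit sum 28, not divisible by 3.
Ends in 7: not divisible by 5.
7: 57907 = 7·8272 + 3
11: 57907 = 11·5264 + 3
13: 57907 = 13·4454 + 5
17: 57907 = 17·3406 + 5
19: 57907 = 19·3047 + 14
23: 57907 = 23·2517 + 16
29: 57907 = 29·1996 + 23
31: 57907 = 31·1867 + 30
37: 57907 = 37·1565 + 2
41: 57907 = 41·1412 + 15
43: 57907 = 43·1346 + 29
47: 57907 = 47·1232 + 3
53: 57907 = 53·1092 + 31
59: 57907 = 59·981 + 28
61: 57907 = 61·949 + 18
67: 57907 = 67·864 + 19
71: 57907 = 71·815 + 42
73: 57907 = 73·793 + 18
79: 57907 = 79·733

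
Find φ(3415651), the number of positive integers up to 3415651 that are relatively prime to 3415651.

Factor: 3415651 = 113 · 167 · 181.
φ(3415651) = (113−1) · (167−1) · (181−1) = 112 · 166 · 180 = 3346560.

3346560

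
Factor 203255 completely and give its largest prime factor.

59

203255 = 5 · 40651
40651 = 13 · 3127
3127 = 53 · 59
59 is prime.
So 203255 = 5 · 13 · 53 · 59; the largest prime factor is 59.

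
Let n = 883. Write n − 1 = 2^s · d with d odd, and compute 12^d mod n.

883 − 1 = 882 = 2^1 · 441, so d = 441.
12^1 ≡ 12 (mod 883)
12^2 ≡ 12^2 = 144 ≡ 144 (mod 883)
12^4 ≡ 144^2 = 20736 ≡ 427 (mod 883)
12^8 ≡ 427^2 = 182329 ≡ 431 (mod 883)
12^16 ≡ 431^2 = 185761 ≡ 331 (mod 883)
12^32 ≡ 331^2 = 109561 ≡ 69 (mod 883)
12^64 ≡ 69^2 = 4761 ≡ 346 (mod 883)
12^128 ≡ 346^2 = 119716 ≡ 511 (mod 883)
12^256 ≡ 511^2 = 261121 ≡ 636 (mod 883)
441 = 256 + 128 + 32 + 16 + 8 + 1 in binary powers of 2.
So 12^441 ≡ 636 · 511 · 69 · 331 · 431 · 12 ≡ 882 (mod 883).
Since 12^d ≡ 882 (mod 883), base 12 does not prove 883 composite.

882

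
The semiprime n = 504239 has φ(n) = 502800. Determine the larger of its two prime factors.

839

φ(n) = (p−1)(q−1) = n − (p+q) + 1, so p + q = 504239 − 502800 + 1 = 1440.
p and q are the roots of t² − 1440t + 504239 = 0.
Discriminant: 1440² − 4·504239 = 2073600 − 2016956 = 56644; √56644 = 238.
q = (1440 − 238)/2 = 601, p = (1440 + 238)/2 = 839.
Check: 601 · 839 = 504239.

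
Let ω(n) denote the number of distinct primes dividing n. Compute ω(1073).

2

1073 = 29 · 37
1073 = 29 · 37, which has 2 distinct prime factors.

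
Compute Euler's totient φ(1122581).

1088640

Factor: 1122581 = 71 · 97 · 163.
φ(1122581) = (71−1) · (97−1) · (163−1) = 70 · 96 · 162 = 1088640.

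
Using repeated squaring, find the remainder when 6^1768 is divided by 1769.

571

6^1 ≡ 6 (mod 1769)
6^2 ≡ 6^2 = 36 ≡ 36 (mod 1769)
6^4 ≡ 36^2 = 1296 ≡ 1296 (mod 1769)
6^8 ≡ 1296^2 = 1679616 ≡ 835 (mod 1769)
6^16 ≡ 835^2 = 697225 ≡ 239 (mod 1769)
6^32 ≡ 239^2 = 57121 ≡ 513 (mod 1769)
6^64 ≡ 513^2 = 263169 ≡ 1357 (mod 1769)
6^128 ≡ 1357^2 = 1841449 ≡ 1689 (mod 1769)
6^256 ≡ 1689^2 = 2852721 ≡ 1093 (mod 1769)
6^512 ≡ 1093^2 = 1194649 ≡ 574 (mod 1769)
6^1024 ≡ 574^2 = 329476 ≡ 442 (mod 1769)
1768 = 1024 + 512 + 128 + 64 + 32 + 8 in binary powers of 2.
So 6^1768 ≡ 442 · 574 · 1689 · 1357 · 513 · 835 ≡ 571 (mod 1769).
Since 571 ≠ 1, base 6 is a Fermat witness: 1769 is composite.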